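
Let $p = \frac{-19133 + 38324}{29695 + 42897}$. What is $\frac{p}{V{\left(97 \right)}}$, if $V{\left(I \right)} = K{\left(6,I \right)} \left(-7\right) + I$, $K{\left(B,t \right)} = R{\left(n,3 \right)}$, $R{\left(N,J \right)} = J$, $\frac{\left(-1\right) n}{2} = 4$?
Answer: $\frac{19191}{5516992} \approx 0.0034785$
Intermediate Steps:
$n = -8$ ($n = \left(-2\right) 4 = -8$)
$K{\left(B,t \right)} = 3$
$V{\left(I \right)} = -21 + I$ ($V{\left(I \right)} = 3 \left(-7\right) + I = -21 + I$)
$p = \frac{19191}{72592} \approx 0.26437$
$\frac{p}{V{\left(97 \right)}} = \frac{19191}{72592 \left(-21 + 97\right)} = \frac{19191}{72592 \cdot 76} = \frac{19191}{72592} \cdot \frac{1}{76} = \frac{19191}{5516992}$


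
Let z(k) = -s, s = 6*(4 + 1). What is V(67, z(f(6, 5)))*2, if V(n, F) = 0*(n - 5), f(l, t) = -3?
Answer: 0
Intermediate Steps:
s = 30 (s = 6*5 = 30)
z(k) = -30 (z(k) = -1*30 = -30)
V(n, F) = 0 (V(n, F) = 0*(-5 + n) = 0)
V(67, z(f(6, 5)))*2 = 0*2 = 0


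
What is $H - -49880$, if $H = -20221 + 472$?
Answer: $30131$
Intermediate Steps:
$H = -19749$
$H - -49880 = -19749 - -49880 = -19749 + 49880 = 30131$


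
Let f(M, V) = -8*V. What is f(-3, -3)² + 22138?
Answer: 22714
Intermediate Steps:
f(-3, -3)² + 22138 = (-8*(-3))² + 22138 = 24² + 22138 = 576 + 22138 = 22714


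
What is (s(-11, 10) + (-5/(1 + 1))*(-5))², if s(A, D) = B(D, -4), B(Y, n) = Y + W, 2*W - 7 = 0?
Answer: 676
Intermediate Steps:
W = 7/2 (W = 7/2 + (½)*0 = 7/2 + 0 = 7/2 ≈ 3.5000)
B(Y, n) = 7/2 + Y (B(Y, n) = Y + 7/2 = 7/2 + Y)
s(A, D) = 7/2 + D
(s(-11, 10) + (-5/(1 + 1))*(-5))² = ((7/2 + 10) + (-5/(1 + 1))*(-5))² = (27/2 + (-5/2)*(-5))² = (27/2 + ((½)*(-5))*(-5))² = (27/2 - 5/2*(-5))² = (27/2 + 25/2)² = 26² = 676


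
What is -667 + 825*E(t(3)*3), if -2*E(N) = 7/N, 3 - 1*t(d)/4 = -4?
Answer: -5611/8 ≈ -701.38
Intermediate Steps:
t(d) = 28 (t(d) = 12 - 4*(-4) = 12 + 16 = 28)
E(N) = -7/(2*N)
-667 + 825*E(t(3)*3) = -667 + 825*(-7/(2*(28*3))) = -667 + 825*(-7/2/84) = -667 + 825*(-7/2*1/84) = -667 + 825*(-1/24) = -667 - 275/8 = -5611/8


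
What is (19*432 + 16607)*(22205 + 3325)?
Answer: 633526950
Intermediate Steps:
(19*432 + 16607)*(22205 + 3325) = (8208 + 16607)*25530 = 24815*25530 = 633526950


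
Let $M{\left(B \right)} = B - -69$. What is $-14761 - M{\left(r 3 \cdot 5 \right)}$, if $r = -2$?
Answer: $-14800$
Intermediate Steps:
$M{\left(B \right)} = 69 + B$ ($M{\left(B \right)} = B + 69 = 69 + B$)
$-14761 - M{\left(r 3 \cdot 5 \right)} = -14761 - \left(69 + \left(-2\right) 3 \cdot 5\right) = -14761 - \left(69 - 30\right) = -14761 - 39 = -14800$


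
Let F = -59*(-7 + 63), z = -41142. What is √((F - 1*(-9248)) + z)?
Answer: I*√35198 ≈ 187.61*I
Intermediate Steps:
F = -3304 (F = -59*56 = -3304)
√((F - 1*(-9248)) + z) = √((-3304 - 1*(-9248)) - 41142) = √((-3304 + 9248) - 41142) = √(5944 - 41142) = √(-35198) = I*√35198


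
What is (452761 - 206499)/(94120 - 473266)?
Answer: -123131/189573 ≈ -0.64952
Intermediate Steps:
(452761 - 206499)/(94120 - 473266) = 246262/(-379146) = 246262*(-1/379146) = -123131/189573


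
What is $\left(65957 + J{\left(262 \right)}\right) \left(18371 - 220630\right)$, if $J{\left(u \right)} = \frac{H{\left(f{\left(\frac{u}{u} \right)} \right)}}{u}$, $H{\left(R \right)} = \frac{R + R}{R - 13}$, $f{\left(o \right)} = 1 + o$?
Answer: $- \frac{19223511475065}{1441} \approx -1.334 \cdot 10^{10}$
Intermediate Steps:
$H{\left(R \right)} = \frac{2 R}{-13 + R}$
$J{\left(u \right)} = - \frac{4}{11 u}$ ($J{\left(u \right)} = \frac{2 \left(1 + \frac{u}{u}\right) \frac{1}{-13 + \left(1 + \frac{u}{u}\right)}}{u} = \frac{2 \left(1 + 1\right) \frac{1}{-13 + \left(1 + 1\right)}}{u} = \frac{2 \cdot 2 \frac{1}{-13 + 2}}{u} = \frac{2 \cdot 2 \frac{1}{-11}}{u} = \frac{2 \cdot 2 \left(- \frac{1}{11}\right)}{u} = - \frac{4}{11 u}$)
$\left(65957 + J{\left(262 \right)}\right) \left(18371 - 220630\right) = \left(65957 - \frac{4}{11 \cdot 262}\right) \left(18371 - 220630\right) = \left(65957 - \frac{2}{1441}\right) \left(-202259\right) = \frac{95044035}{1441} \left(-202259\right) = - \frac{19223511475065}{1441}$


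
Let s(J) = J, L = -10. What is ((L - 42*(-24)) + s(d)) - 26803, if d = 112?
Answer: -25693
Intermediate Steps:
((L - 42*(-24)) + s(d)) - 26803 = ((-10 - 42*(-24)) + 112) - 26803 = ((-10 + 1008) + 112) - 26803 = (998 + 112) - 26803 = 1110 - 26803 = -25693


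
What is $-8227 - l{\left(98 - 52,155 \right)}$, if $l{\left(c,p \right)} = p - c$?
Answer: $-8336$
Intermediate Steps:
$-8227 - l{\left(98 - 52,155 \right)} = -8227 - \left(155 - \left(98 - 52\right)\right) = -8227 - \left(155 - 46\right) = -8227 - 109 = -8336$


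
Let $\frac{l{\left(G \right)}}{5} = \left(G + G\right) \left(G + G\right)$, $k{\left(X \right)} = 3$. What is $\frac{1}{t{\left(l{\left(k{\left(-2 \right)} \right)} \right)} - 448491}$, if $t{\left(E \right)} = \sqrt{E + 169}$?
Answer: $- \frac{448491}{201144176732} - \frac{\sqrt{349}}{201144176732} \approx -2.2298 \cdot 10^{-6}$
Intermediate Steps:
$l{\left(G \right)} = 20 G^{2}$ ($l{\left(G \right)} = 5 \left(G + G\right) \left(G + G\right) = 5 \cdot 2 G 2 G = 5 \cdot 4 G^{2} = 20 G^{2}$)
$t{\left(E \right)} = \sqrt{169 + E}$
$\frac{1}{t{\left(l{\left(k{\left(-2 \right)} \right)} \right)} - 448491} = \frac{1}{\sqrt{169 + 20 \cdot 3^{2}} - 448491} = \frac{1}{\sqrt{169 + 20 \cdot 9} - 448491} = \frac{1}{\sqrt{169 + 180} - 448491} = \frac{1}{\sqrt{349} - 448491} = \frac{1}{-448491 + \sqrt{349}}$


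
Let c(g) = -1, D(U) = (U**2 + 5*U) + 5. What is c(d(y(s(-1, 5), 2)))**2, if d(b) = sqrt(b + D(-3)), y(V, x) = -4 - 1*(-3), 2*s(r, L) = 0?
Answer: 1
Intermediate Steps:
D(U) = 5 + U**2 + 5*U
s(r, L) = 0 (s(r, L) = (1/2)*0 = 0)
y(V, x) = -1 (y(V, x) = -4 + 3 = -1)
d(b) = sqrt(-1 + b) (d(b) = sqrt(b + (5 + (-3)**2 + 5*(-3))) = sqrt(b + (5 + 9 - 15)) = sqrt(b - 1) = sqrt(-1 + b))
c(d(y(s(-1, 5), 2)))**2 = (-1)**2 = 1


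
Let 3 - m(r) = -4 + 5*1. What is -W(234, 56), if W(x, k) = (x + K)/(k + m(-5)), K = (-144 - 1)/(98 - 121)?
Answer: -5527/1334 ≈ -4.1432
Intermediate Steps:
m(r) = 2 (m(r) = 3 - (-4 + 5*1) = 3 - (-4 + 5) = 3 - 1*1 = 3 - 1 = 2)
K = 145/23 (K = -145/(-23) = -145*(-1/23) = 145/23 ≈ 6.3043)
W(x, k) = (145/23 + x)/(2 + k) (W(x, k) = (x + 145/23)/(k + 2) = (145/23 + x)/(2 + k))
-W(234, 56) = -(145/23 + 234)/(2 + 56) = -5527/(58*23) = -1*5527/1334 = -5527/1334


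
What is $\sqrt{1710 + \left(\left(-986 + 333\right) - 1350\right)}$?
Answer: $i \sqrt{293} \approx 17.117 i$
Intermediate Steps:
$\sqrt{1710 + \left(\left(-986 + 333\right) - 1350\right)} = \sqrt{1710 - 2003} = \sqrt{-293} = i \sqrt{293}$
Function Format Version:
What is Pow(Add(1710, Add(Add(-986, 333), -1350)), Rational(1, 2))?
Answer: Mul(I, Pow(293, Rational(1, 2))) ≈ Mul(17.117, I)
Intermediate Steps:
Pow(Add(1710, Add(Add(-986, 333), -1350)), Rational(1, 2)) = Pow(Add(1710, Add(-653, -1350)), Rational(1, 2)) = Pow(Add(1710, -2003), Rational(1, 2)) = Pow(-293, Rational(1, 2)) = Mul(I, Pow(293, Rational(1, 2)))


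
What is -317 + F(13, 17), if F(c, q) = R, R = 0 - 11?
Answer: -328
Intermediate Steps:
R = -11
F(c, q) = -11
-317 + F(13, 17) = -317 - 11 = -328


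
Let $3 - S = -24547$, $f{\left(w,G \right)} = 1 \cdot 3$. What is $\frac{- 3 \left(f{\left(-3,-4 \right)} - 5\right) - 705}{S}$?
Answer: $- \frac{699}{24550} \approx -0.028473$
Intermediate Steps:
$f{\left(w,G \right)} = 3$
$S = 24550$ ($S = 3 - -24547 = 3 + 24547 = 24550$)
$\frac{- 3 \left(f{\left(-3,-4 \right)} - 5\right) - 705}{S} = \frac{- 3 \left(3 - 5\right) - 705}{24550} = \left(\left(-3\right) \left(-2\right) - 705\right) \frac{1}{24550} = \left(6 - 705\right) \frac{1}{24550} = \left(-699\right) \frac{1}{24550} = - \frac{699}{24550}$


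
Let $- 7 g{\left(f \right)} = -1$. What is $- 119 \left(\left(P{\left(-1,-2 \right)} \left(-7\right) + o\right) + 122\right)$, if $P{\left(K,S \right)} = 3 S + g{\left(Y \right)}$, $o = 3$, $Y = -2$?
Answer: $-19754$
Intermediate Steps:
$g{\left(f \right)} = \frac{1}{7}$ ($g{\left(f \right)} = \left(- \frac{1}{7}\right) \left(-1\right) = \frac{1}{7}$)
$P{\left(K,S \right)} = \frac{1}{7} + 3 S$ ($P{\left(K,S \right)} = 3 S + \frac{1}{7} = \frac{1}{7} + 3 S$)
$- 119 \left(\left(P{\left(-1,-2 \right)} \left(-7\right) + o\right) + 122\right) = - 119 \left(\left(\left(\frac{1}{7} + 3 \left(-2\right)\right) \left(-7\right) + 3\right) + 122\right) = - 119 \left(\left(\left(\frac{1}{7} - 6\right) \left(-7\right) + 3\right) + 122\right) = - 119 \left(\left(\left(- \frac{41}{7}\right) \left(-7\right) + 3\right) + 122\right) = - 119 \left(\left(41 + 3\right) + 122\right) = - 119 \left(44 + 122\right) = \left(-119\right) 166 = -19754$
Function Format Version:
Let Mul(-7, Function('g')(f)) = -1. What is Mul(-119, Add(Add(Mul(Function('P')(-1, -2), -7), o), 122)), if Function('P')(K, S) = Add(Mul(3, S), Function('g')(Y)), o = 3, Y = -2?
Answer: -19754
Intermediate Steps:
Function('g')(f) = Rational(1, 7) (Function('g')(f) = Mul(Rational(-1, 7), -1) = Rational(1, 7))
Function('P')(K, S) = Add(Rational(1, 7), Mul(3, S)) (Function('P')(K, S) = Add(Mul(3, S), Rational(1, 7)) = Add(Rational(1, 7), Mul(3, S)))
Mul(-119, Add(Add(Mul(Function('P')(-1, -2), -7), o), 122)) = Mul(-119, Add(Add(Mul(Add(Rational(1, 7), Mul(3, -2)), -7), 3), 122)) = Mul(-119, Add(Add(Mul(Add(Rational(1, 7), -6), -7), 3), 122)) = Mul(-119, Add(Add(Mul(Rational(-41, 7), -7), 3), 122)) = Mul(-119, Add(Add(41, 3), 122)) = Mul(-119, Add(44, 122)) = Mul(-119, 166) = -19754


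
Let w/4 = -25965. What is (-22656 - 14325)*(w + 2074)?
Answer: 3764148066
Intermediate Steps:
w = -103860 (w = 4*(-25965) = -103860)
(-22656 - 14325)*(w + 2074) = (-22656 - 14325)*(-103860 + 2074) = -36981*(-101786) = 3764148066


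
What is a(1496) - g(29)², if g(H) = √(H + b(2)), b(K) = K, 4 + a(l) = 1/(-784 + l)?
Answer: -24919/712 ≈ -34.999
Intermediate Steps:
a(l) = -4 + 1/(-784 + l)
g(H) = √(2 + H) (g(H) = √(H + 2) = √(2 + H))
a(1496) - g(29)² = (3137 - 4*1496)/(-784 + 1496) - (√(2 + 29))² = (3137 - 5984)/712 - (√31)² = (1/712)*(-2847) - 1*31 = -2847/712 - 31 = -24919/712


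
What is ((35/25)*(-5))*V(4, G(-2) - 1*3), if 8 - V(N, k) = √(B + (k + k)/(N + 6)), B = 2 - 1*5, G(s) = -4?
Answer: -56 + 7*I*√110/5 ≈ -56.0 + 14.683*I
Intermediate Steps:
B = -3 (B = 2 - 5 = -3)
V(N, k) = 8 - √(-3 + 2*k/(6 + N)) (V(N, k) = 8 - √(-3 + (k + k)/(N + 6)) = 8 - √(-3 + (2*k)/(6 + N)) = 8 - √(-3 + 2*k/(6 + N)))
((35/25)*(-5))*V(4, G(-2) - 1*3) = ((35/25)*(-5))*(8 - √(-(18 - 2*(-4 - 1*3) + 3*4)/(6 + 4))) = ((35*(1/25))*(-5))*(8 - √(-1*(18 - 2*(-4 - 3) + 12)/10)) = ((7/5)*(-5))*(8 - √(-1*⅒*(18 - 2*(-7) + 12))) = -7*(8 - √(-1*⅒*(18 + 14 + 12))) = -7*(8 - √(-1*⅒*44)) = -7*(8 - √(-22/5)) = -7*(8 - I*√110/5) = -56 + 7*I*√110/5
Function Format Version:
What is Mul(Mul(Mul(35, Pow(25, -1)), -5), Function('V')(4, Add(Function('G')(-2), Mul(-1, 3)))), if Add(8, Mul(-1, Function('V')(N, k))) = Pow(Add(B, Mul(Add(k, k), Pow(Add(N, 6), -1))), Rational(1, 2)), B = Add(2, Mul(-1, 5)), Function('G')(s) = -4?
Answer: Add(-56, Mul(Rational(7, 5), I, Pow(110, Rational(1, 2)))) ≈ Add(-56.000, Mul(14.683, I))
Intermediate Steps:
B = -3 (B = Add(2, -5) = -3)
Function('V')(N, k) = Add(8, Mul(-1, Pow(Add(-3, Mul(2, k, Pow(Add(6, N), -1))), Rational(1, 2)))) (Function('V')(N, k) = Add(8, Mul(-1, Pow(Add(-3, Mul(Add(k, k), Pow(Add(N, 6), -1))), Rational(1, 2)))) = Add(8, Mul(-1, Pow(Add(-3, Mul(Mul(2, k), Pow(Add(6, N), -1))), Rational(1, 2)))) = Add(8, Mul(-1, Pow(Add(-3, Mul(2, k, Pow(Add(6, N), -1))), Rational(1, 2)))))
Mul(Mul(Mul(35, Pow(25, -1)), -5), Function('V')(4, Add(Function('G')(-2), Mul(-1, 3)))) = Mul(Mul(Mul(35, Pow(25, -1)), -5), Add(8, Mul(-1, Pow(Mul(-1, Pow(Add(6, 4), -1), Add(18, Mul(-2, Add(-4, Mul(-1, 3))), Mul(3, 4))), Rational(1, 2))))) = Mul(Mul(Mul(35, Rational(1, 25)), -5), Add(8, Mul(-1, Pow(Mul(-1, Pow(10, -1), Add(18, Mul(-2, Add(-4, -3)), 12)), Rational(1, 2))))) = Mul(Mul(Rational(7, 5), -5), Add(8, Mul(-1, Pow(Mul(-1, Rational(1, 10), Add(18, Mul(-2, -7), 12)), Rational(1, 2))))) = Mul(-7, Add(8, Mul(-1, Pow(Mul(-1, Rational(1, 10), Add(18, 14, 12)), Rational(1, 2))))) = Mul(-7, Add(8, Mul(-1, Pow(Mul(-1, Rational(1, 10), 44), Rational(1, 2))))) = Mul(-7, Add(8, Mul(-1, Pow(Rational(-22, 5), Rational(1, 2))))) = Mul(-7, Add(8, Mul(-1, Mul(Rational(1, 5), I, Pow(110, Rational(1, 2)))))) = Mul(-7, Add(8, Mul(Rational(-1, 5), I, Pow(110, Rational(1, 2))))) = Add(-56, Mul(Rational(7, 5), I, Pow(110, Rational(1, 2))))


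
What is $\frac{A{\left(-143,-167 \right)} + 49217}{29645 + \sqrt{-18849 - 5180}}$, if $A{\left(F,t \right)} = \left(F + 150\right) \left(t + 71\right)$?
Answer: $\frac{75742975}{46255266} - \frac{2555 i \sqrt{24029}}{46255266} \approx 1.6375 - 0.0085624 i$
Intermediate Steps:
$A{\left(F,t \right)} = \left(71 + t\right) \left(150 + F\right)$ ($A{\left(F,t \right)} = \left(150 + F\right) \left(71 + t\right) = \left(71 + t\right) \left(150 + F\right)$)
$\frac{A{\left(-143,-167 \right)} + 49217}{29645 + \sqrt{-18849 - 5180}} = \frac{\left(10650 + 71 \left(-143\right) + 150 \left(-167\right) - -23881\right) + 49217}{29645 + \sqrt{-18849 - 5180}} = \frac{\left(10650 - 10153 - 25050 + 23881\right) + 49217}{29645 + \sqrt{-24029}} = \frac{-672 + 49217}{29645 + i \sqrt{24029}} = \frac{48545}{29645 + i \sqrt{24029}}$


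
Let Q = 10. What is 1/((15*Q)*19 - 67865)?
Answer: -1/65015 ≈ -1.5381e-5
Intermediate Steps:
1/((15*Q)*19 - 67865) = 1/((15*10)*19 - 67865) = 1/(150*19 - 67865) = 1/(2850 - 67865) = 1/(-65015) = -1/65015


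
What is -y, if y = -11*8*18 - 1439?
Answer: 3023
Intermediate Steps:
y = -3023 (y = -88*18 - 1439 = -1584 - 1439 = -3023)
-y = -1*(-3023) = 3023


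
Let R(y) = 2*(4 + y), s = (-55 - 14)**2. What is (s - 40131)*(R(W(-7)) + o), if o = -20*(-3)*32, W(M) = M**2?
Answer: -71659620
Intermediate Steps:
s = 4761 (s = (-69)**2 = 4761)
o = 1920 (o = 60*32 = 1920)
R(y) = 8 + 2*y
(s - 40131)*(R(W(-7)) + o) = (4761 - 40131)*((8 + 2*(-7)**2) + 1920) = -35370*((8 + 2*49) + 1920) = -35370*((8 + 98) + 1920) = -35370*(106 + 1920) = -35370*2026 = -71659620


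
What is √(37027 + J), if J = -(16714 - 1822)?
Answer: √22135 ≈ 148.78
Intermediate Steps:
J = -14892 (J = -1*14892 = -14892)
√(37027 + J) = √(37027 - 14892) = √22135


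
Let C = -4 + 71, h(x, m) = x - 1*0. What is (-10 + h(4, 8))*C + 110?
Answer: -292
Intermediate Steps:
h(x, m) = x (h(x, m) = x + 0 = x)
C = 67
(-10 + h(4, 8))*C + 110 = (-10 + 4)*67 + 110 = -6*67 + 110 = -402 + 110 = -292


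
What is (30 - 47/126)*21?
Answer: 3733/6 ≈ 622.17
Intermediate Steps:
(30 - 47/126)*21 = (3733/126)*21 = 3733/6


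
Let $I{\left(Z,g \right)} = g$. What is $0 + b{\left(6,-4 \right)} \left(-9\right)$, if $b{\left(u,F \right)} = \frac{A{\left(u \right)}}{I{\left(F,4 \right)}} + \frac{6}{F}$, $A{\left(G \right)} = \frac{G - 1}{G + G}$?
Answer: $\frac{201}{16} \approx 12.563$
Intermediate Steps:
$A{\left(G \right)} = \frac{-1 + G}{2 G}$
$b{\left(u,F \right)} = \frac{6}{F} + \frac{-1 + u}{8 u}$ ($b{\left(u,F \right)} = \frac{\frac{1}{2} \frac{1}{u} \left(-1 + u\right)}{4} + \frac{6}{F} = \frac{-1 + u}{2 u} \frac{1}{4} + \frac{6}{F} = \frac{-1 + u}{8 u} + \frac{6}{F} = \frac{6}{F} + \frac{-1 + u}{8 u}$)
$0 + b{\left(6,-4 \right)} \left(-9\right) = 0 + \left(\frac{1}{8} + \frac{6}{-4} - \frac{1}{8 \cdot 6}\right) \left(-9\right) = 0 + \left(\frac{1}{8} + 6 \left(- \frac{1}{4}\right) - \frac{1}{48}\right) \left(-9\right) = 0 + \left(\frac{1}{8} - \frac{3}{2} - \frac{1}{48}\right) \left(-9\right) = 0 - - \frac{201}{16} = 0 + \frac{201}{16} = \frac{201}{16}$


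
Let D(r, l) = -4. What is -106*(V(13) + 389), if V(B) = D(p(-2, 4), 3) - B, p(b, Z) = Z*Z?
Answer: -39432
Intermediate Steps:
p(b, Z) = Z²
V(B) = -4 - B
-106*(V(13) + 389) = -106*((-4 - 1*13) + 389) = -106*((-4 - 13) + 389) = -106*(-17 + 389) = -106*372 = -39432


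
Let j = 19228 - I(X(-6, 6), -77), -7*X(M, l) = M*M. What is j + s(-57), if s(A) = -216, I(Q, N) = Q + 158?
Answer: 132014/7 ≈ 18859.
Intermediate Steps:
X(M, l) = -M²/7 (X(M, l) = -M*M/7 = -M²/7)
I(Q, N) = 158 + Q
j = 133526/7 (j = 19228 - (158 - ⅐*(-6)²) = 19228 - (158 - ⅐*36) = 19228 - (158 - 36/7) = 19228 - 1*1070/7 = 19228 - 1070/7 = 133526/7 ≈ 19075.)
j + s(-57) = 133526/7 - 216 = 132014/7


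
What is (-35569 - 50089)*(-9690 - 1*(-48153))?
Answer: -3294663654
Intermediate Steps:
(-35569 - 50089)*(-9690 - 1*(-48153)) = -85658*(-9690 + 48153) = -85658*38463 = -3294663654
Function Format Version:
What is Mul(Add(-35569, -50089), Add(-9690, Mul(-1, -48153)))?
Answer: -3294663654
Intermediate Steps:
Mul(Add(-35569, -50089), Add(-9690, Mul(-1, -48153))) = Mul(-85658, Add(-9690, 48153)) = Mul(-85658, 38463) = -3294663654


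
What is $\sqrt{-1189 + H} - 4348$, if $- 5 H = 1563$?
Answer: $-4348 + \frac{2 i \sqrt{9385}}{5} \approx -4348.0 + 38.75 i$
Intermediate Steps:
$H = - \frac{1563}{5}$ ($H = \left(- \frac{1}{5}\right) 1563 = - \frac{1563}{5} \approx -312.6$)
$\sqrt{-1189 + H} - 4348 = \sqrt{-1189 - \frac{1563}{5}} - 4348 = \sqrt{- \frac{7508}{5}} - 4348 = \frac{2 i \sqrt{9385}}{5} - 4348 = -4348 + \frac{2 i \sqrt{9385}}{5}$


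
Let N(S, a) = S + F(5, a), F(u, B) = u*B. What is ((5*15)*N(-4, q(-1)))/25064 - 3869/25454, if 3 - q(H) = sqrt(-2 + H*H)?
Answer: -2922041/24537656 - 375*I/25064 ≈ -0.11908 - 0.014962*I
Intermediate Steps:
q(H) = 3 - sqrt(-2 + H**2) (q(H) = 3 - sqrt(-2 + H*H) = 3 - sqrt(-2 + H**2))
F(u, B) = B*u
N(S, a) = S + 5*a (N(S, a) = S + a*5 = S + 5*a)
((5*15)*N(-4, q(-1)))/25064 - 3869/25454 = ((5*15)*(-4 + 5*(3 - sqrt(-2 + (-1)**2))))/25064 - 3869/25454 = (75*(-4 + 5*(3 - sqrt(-2 + 1))))*(1/25064) - 3869*1/25454 = (75*(-4 + 5*(3 - sqrt(-1))))*(1/25064) - 3869/25454 = (75*(-4 + 5*(3 - I)))*(1/25064) - 3869/25454 = (75*(-4 + (15 - 5*I)))*(1/25064) - 3869/25454 = (75*(11 - 5*I))*(1/25064) - 3869/25454 = (825 - 375*I)*(1/25064) - 3869/25454 = (825/25064 - 375*I/25064) - 3869/25454 = -2922041/24537656 - 375*I/25064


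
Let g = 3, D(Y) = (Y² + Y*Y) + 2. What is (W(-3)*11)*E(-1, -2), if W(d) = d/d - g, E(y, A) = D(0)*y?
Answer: 44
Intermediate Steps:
D(Y) = 2 + 2*Y² (D(Y) = (Y² + Y²) + 2 = 2*Y² + 2 = 2 + 2*Y²)
E(y, A) = 2*y (E(y, A) = (2 + 2*0²)*y = (2 + 2*0)*y = (2 + 0)*y = 2*y)
W(d) = -2 (W(d) = d/d - 1*3 = 1 - 3 = -2)
(W(-3)*11)*E(-1, -2) = (-2*11)*(2*(-1)) = -22*(-2) = 44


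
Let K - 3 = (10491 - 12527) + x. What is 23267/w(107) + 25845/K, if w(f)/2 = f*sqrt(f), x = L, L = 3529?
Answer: 25845/1496 + 23267*sqrt(107)/22898 ≈ 27.787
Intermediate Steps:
x = 3529
K = 1496 (K = 3 + ((10491 - 12527) + 3529) = 3 + (-2036 + 3529) = 3 + 1493 = 1496)
w(f) = 2*f**(3/2) (w(f) = 2*(f*sqrt(f)) = 2*f**(3/2))
23267/w(107) + 25845/K = 23267/((2*107**(3/2))) + 25845/1496 = 23267/((2*(107*sqrt(107)))) + 25845*(1/1496) = 23267/((214*sqrt(107))) + 25845/1496 = 23267*(sqrt(107)/22898) + 25845/1496 = 23267*sqrt(107)/22898 + 25845/1496 = 25845/1496 + 23267*sqrt(107)/22898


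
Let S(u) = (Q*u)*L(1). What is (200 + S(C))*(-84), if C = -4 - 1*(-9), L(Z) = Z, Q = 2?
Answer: -17640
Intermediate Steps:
C = 5 (C = -4 + 9 = 5)
S(u) = 2*u (S(u) = (2*u)*1 = 2*u)
(200 + S(C))*(-84) = (200 + 2*5)*(-84) = (200 + 10)*(-84) = 210*(-84) = -17640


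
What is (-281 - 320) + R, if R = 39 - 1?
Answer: -563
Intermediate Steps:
R = 38
(-281 - 320) + R = (-281 - 320) + 38 = -601 + 38 = -563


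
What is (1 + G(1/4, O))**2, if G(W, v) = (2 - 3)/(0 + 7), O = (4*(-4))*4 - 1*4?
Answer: 36/49 ≈ 0.73469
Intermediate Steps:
O = -68 (O = -16*4 - 4 = -64 - 4 = -68)
G(W, v) = -1/7
(1 + G(1/4, O))**2 = (1 - 1/7)**2 = (6/7)**2 = 36/49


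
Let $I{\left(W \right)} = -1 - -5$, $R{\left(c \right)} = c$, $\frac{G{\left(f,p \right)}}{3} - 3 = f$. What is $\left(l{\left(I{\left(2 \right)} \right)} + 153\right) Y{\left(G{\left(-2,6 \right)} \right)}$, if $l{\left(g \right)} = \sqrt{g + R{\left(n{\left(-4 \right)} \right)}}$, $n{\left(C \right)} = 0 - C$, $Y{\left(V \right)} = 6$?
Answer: $918 + 12 \sqrt{2} \approx 934.97$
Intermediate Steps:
$G{\left(f,p \right)} = 9 + 3 f$
$n{\left(C \right)} = - C$
$I{\left(W \right)} = 4$ ($I{\left(W \right)} = -1 + 5 = 4$)
$l{\left(g \right)} = \sqrt{4 + g}$ ($l{\left(g \right)} = \sqrt{g - -4} = \sqrt{g + 4} = \sqrt{4 + g}$)
$\left(l{\left(I{\left(2 \right)} \right)} + 153\right) Y{\left(G{\left(-2,6 \right)} \right)} = \left(\sqrt{4 + 4} + 153\right) 6 = \left(\sqrt{8} + 153\right) 6 = \left(2 \sqrt{2} + 153\right) 6 = \left(153 + 2 \sqrt{2}\right) 6 = 918 + 12 \sqrt{2}$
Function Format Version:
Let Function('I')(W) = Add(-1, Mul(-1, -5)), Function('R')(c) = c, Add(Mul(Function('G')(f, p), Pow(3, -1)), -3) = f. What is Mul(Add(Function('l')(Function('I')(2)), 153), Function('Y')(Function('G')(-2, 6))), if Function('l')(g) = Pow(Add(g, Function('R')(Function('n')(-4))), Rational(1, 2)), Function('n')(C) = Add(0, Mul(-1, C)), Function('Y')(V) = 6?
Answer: Add(918, Mul(12, Pow(2, Rational(1, 2)))) ≈ 934.97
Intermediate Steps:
Function('G')(f, p) = Add(9, Mul(3, f))
Function('n')(C) = Mul(-1, C)
Function('I')(W) = 4 (Function('I')(W) = Add(-1, 5) = 4)
Function('l')(g) = Pow(Add(4, g), Rational(1, 2)) (Function('l')(g) = Pow(Add(g, Mul(-1, -4)), Rational(1, 2)) = Pow(Add(g, 4), Rational(1, 2)) = Pow(Add(4, g), Rational(1, 2)))
Mul(Add(Function('l')(Function('I')(2)), 153), Function('Y')(Function('G')(-2, 6))) = Mul(Add(Pow(Add(4, 4), Rational(1, 2)), 153), 6) = Mul(Add(Pow(8, Rational(1, 2)), 153), 6) = Mul(Add(Mul(2, Pow(2, Rational(1, 2))), 153), 6) = Mul(Add(153, Mul(2, Pow(2, Rational(1, 2)))), 6) = Add(918, Mul(12, Pow(2, Rational(1, 2))))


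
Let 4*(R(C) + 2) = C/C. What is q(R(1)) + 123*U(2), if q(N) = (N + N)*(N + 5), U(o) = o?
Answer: 1877/8 ≈ 234.63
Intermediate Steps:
R(C) = -7/4 (R(C) = -2 + (C/C)/4 = -2 + (¼)*1 = -2 + ¼ = -7/4)
q(N) = 2*N*(5 + N) (q(N) = (2*N)*(5 + N) = 2*N*(5 + N))
q(R(1)) + 123*U(2) = 2*(-7/4)*(5 - 7/4) + 123*2 = 2*(-7/4)*(13/4) + 246 = -91/8 + 246 = 1877/8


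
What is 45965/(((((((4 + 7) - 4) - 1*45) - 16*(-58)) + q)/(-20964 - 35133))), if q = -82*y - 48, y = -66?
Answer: -2578498605/6254 ≈ -4.1230e+5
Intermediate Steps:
q = 5364 (q = -82*(-66) - 48 = 5412 - 48 = 5364)
45965/(((((((4 + 7) - 4) - 1*45) - 16*(-58)) + q)/(-20964 - 35133))) = 45965/(((((((4 + 7) - 4) - 1*45) - 16*(-58)) + 5364)/(-20964 - 35133))) = 45965/((((((11 - 4) - 45) + 928) + 5364)/(-56097))) = 45965/(((((7 - 45) + 928) + 5364)*(-1/56097))) = 45965/((((-38 + 928) + 5364)*(-1/56097))) = 45965/(((890 + 5364)*(-1/56097))) = 45965/((6254*(-1/56097))) = 45965/(-6254/56097) = 45965*(-56097/6254) = -2578498605/6254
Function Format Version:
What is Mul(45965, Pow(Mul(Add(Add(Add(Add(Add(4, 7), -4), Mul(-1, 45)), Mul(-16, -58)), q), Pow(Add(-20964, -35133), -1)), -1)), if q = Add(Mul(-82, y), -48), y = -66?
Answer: Rational(-2578498605, 6254) ≈ -4.1230e+5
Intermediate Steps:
q = 5364 (q = Add(Mul(-82, -66), -48) = Add(5412, -48) = 5364)
Mul(45965, Pow(Mul(Add(Add(Add(Add(Add(4, 7), -4), Mul(-1, 45)), Mul(-16, -58)), q), Pow(Add(-20964, -35133), -1)), -1)) = Mul(45965, Pow(Mul(Add(Add(Add(Add(Add(4, 7), -4), Mul(-1, 45)), Mul(-16, -58)), 5364), Pow(Add(-20964, -35133), -1)), -1)) = Mul(45965, Pow(Mul(Add(Add(Add(Add(11, -4), -45), 928), 5364), Pow(-56097, -1)), -1)) = Mul(45965, Pow(Mul(Add(Add(Add(7, -45), 928), 5364), Rational(-1, 56097)), -1)) = Mul(45965, Pow(Mul(Add(Add(-38, 928), 5364), Rational(-1, 56097)), -1)) = Mul(45965, Pow(Mul(Add(890, 5364), Rational(-1, 56097)), -1)) = Mul(45965, Pow(Mul(6254, Rational(-1, 56097)), -1)) = Mul(45965, Pow(Rational(-6254, 56097), -1)) = Mul(45965, Rational(-56097, 6254)) = Rational(-2578498605, 6254)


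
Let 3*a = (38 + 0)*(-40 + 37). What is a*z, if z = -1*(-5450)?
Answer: -207100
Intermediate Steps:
a = -38 (a = ((38 + 0)*(-40 + 37))/3 = (38*(-3))/3 = (⅓)*(-114) = -38)
z = 5450
a*z = -38*5450 = -207100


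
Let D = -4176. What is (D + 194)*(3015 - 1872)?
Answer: -4551426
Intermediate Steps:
(D + 194)*(3015 - 1872) = (-4176 + 194)*(3015 - 1872) = -3982*1143 = -4551426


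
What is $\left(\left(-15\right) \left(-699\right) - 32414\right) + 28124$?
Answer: $6195$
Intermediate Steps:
$\left(\left(-15\right) \left(-699\right) - 32414\right) + 28124 = \left(10485 - 32414\right) + 28124 = -21929 + 28124 = 6195$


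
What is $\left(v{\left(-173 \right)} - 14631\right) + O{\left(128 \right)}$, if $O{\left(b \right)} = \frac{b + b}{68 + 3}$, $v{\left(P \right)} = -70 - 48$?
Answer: $- \frac{1046923}{71} \approx -14745.0$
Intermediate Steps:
$v{\left(P \right)} = -118$ ($v{\left(P \right)} = -70 - 48 = -118$)
$O{\left(b \right)} = \frac{2 b}{71}$
$\left(v{\left(-173 \right)} - 14631\right) + O{\left(128 \right)} = \left(-118 - 14631\right) + \frac{2}{71} \cdot 128 = -14749 + \frac{256}{71} = - \frac{1046923}{71}$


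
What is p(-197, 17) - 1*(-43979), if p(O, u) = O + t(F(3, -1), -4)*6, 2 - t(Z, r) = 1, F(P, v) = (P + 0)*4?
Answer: 43788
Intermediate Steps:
F(P, v) = 4*P (F(P, v) = P*4 = 4*P)
t(Z, r) = 1 (t(Z, r) = 2 - 1*1 = 2 - 1 = 1)
p(O, u) = 6 + O (p(O, u) = O + 1*6 = O + 6 = 6 + O)
p(-197, 17) - 1*(-43979) = (6 - 197) - 1*(-43979) = -191 + 43979 = 43788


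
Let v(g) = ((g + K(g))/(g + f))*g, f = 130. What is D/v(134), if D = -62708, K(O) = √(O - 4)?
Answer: -2759152/2971 + 1379576*√130/199057 ≈ -849.67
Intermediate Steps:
K(O) = √(-4 + O)
v(g) = g*(g + √(-4 + g))/(130 + g) (v(g) = ((g + √(-4 + g))/(g + 130))*g = ((g + √(-4 + g))/(130 + g))*g = g*(g + √(-4 + g))/(130 + g))
D/v(134) = -62708*(130 + 134)/(134*(134 + √(-4 + 134))) = -62708*132/(67*(134 + √130)) = -62708/(4489/66 + 67*√130/132)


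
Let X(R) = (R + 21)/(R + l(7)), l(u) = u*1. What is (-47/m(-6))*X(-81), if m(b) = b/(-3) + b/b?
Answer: -470/37 ≈ -12.703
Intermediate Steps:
l(u) = u
m(b) = 1 - b/3 (m(b) = b*(-⅓) + 1 = -b/3 + 1 = 1 - b/3)
X(R) = (21 + R)/(7 + R) (X(R) = (R + 21)/(R + 7) = (21 + R)/(7 + R))
(-47/m(-6))*X(-81) = (-47/(1 - ⅓*(-6)))*((21 - 81)/(7 - 81)) = (-47/(1 + 2))*(-60/(-74)) = (-47/3)*(-1/74*(-60)) = -47*⅓*(30/37) = -47/3*30/37 = -470/37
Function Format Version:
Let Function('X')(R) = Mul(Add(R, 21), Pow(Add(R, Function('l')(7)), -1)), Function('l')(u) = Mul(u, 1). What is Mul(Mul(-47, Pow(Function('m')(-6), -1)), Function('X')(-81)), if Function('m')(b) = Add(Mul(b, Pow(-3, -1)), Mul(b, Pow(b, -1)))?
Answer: Rational(-470, 37) ≈ -12.703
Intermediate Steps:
Function('l')(u) = u
Function('m')(b) = Add(1, Mul(Rational(-1, 3), b)) (Function('m')(b) = Add(Mul(b, Rational(-1, 3)), 1) = Add(Mul(Rational(-1, 3), b), 1) = Add(1, Mul(Rational(-1, 3), b)))
Function('X')(R) = Mul(Pow(Add(7, R), -1), Add(21, R)) (Function('X')(R) = Mul(Add(R, 21), Pow(Add(R, 7), -1)) = Mul(Add(21, R), Pow(Add(7, R), -1)) = Mul(Pow(Add(7, R), -1), Add(21, R)))
Mul(Mul(-47, Pow(Function('m')(-6), -1)), Function('X')(-81)) = Mul(Mul(-47, Pow(Add(1, Mul(Rational(-1, 3), -6)), -1)), Mul(Pow(Add(7, -81), -1), Add(21, -81))) = Mul(Mul(-47, Pow(Add(1, 2), -1)), Mul(Pow(-74, -1), -60)) = Mul(Mul(-47, Pow(3, -1)), Mul(Rational(-1, 74), -60)) = Mul(Mul(-47, Rational(1, 3)), Rational(30, 37)) = Mul(Rational(-47, 3), Rational(30, 37)) = Rational(-470, 37)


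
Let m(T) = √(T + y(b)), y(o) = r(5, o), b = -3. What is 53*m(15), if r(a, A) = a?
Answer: 106*√5 ≈ 237.02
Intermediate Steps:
y(o) = 5
m(T) = √(5 + T) (m(T) = √(T + 5) = √(5 + T))
53*m(15) = 53*√(5 + 15) = 53*√20 = 53*(2*√5) = 106*√5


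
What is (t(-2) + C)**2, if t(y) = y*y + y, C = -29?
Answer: 729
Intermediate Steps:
t(y) = y + y**2 (t(y) = y**2 + y = y + y**2)
(t(-2) + C)**2 = (-2*(1 - 2) - 29)**2 = (-2*(-1) - 29)**2 = (2 - 29)**2 = (-27)**2 = 729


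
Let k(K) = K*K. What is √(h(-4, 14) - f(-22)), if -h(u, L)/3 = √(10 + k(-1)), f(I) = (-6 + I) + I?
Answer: √(50 - 3*√11) ≈ 6.3285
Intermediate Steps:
k(K) = K²
f(I) = -6 + 2*I
h(u, L) = -3*√11 (h(u, L) = -3*√(10 + (-1)²) = -3*√(10 + 1) = -3*√11)
√(h(-4, 14) - f(-22)) = √(-3*√11 - (-6 + 2*(-22))) = √(-3*√11 - (-6 - 44)) = √(-3*√11 - 1*(-50)) = √(-3*√11 + 50) = √(50 - 3*√11)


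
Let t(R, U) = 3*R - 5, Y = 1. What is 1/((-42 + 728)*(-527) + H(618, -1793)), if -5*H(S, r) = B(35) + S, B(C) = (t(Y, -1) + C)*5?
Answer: -5/1808393 ≈ -2.7649e-6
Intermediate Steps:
t(R, U) = -5 + 3*R
B(C) = -10 + 5*C (B(C) = ((-5 + 3*1) + C)*5 = ((-5 + 3) + C)*5 = (-2 + C)*5 = -10 + 5*C)
H(S, r) = -33 - S/5 (H(S, r) = -((-10 + 5*35) + S)/5 = -((-10 + 175) + S)/5 = -(165 + S)/5 = -33 - S/5)
1/((-42 + 728)*(-527) + H(618, -1793)) = 1/((-42 + 728)*(-527) + (-33 - ⅕*618)) = 1/(686*(-527) + (-33 - 618/5)) = 1/(-361522 - 783/5) = 1/(-1808393/5) = -5/1808393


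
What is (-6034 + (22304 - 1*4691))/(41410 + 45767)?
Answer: 11579/87177 ≈ 0.13282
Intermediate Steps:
(-6034 + (22304 - 1*4691))/(41410 + 45767) = (-6034 + (22304 - 4691))/87177 = (-6034 + 17613)*(1/87177) = 11579*(1/87177) = 11579/87177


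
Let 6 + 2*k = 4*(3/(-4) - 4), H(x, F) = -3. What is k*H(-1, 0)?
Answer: 75/2 ≈ 37.500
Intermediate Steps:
k = -25/2 (k = -3 + (4*(3/(-4) - 4))/2 = -3 + (4*(3*(-¼) - 4))/2 = -3 + (4*(-¾ - 4))/2 = -3 + (4*(-19/4))/2 = -3 + (½)*(-19) = -3 - 19/2 = -25/2 ≈ -12.500)
k*H(-1, 0) = -25/2*(-3) = 75/2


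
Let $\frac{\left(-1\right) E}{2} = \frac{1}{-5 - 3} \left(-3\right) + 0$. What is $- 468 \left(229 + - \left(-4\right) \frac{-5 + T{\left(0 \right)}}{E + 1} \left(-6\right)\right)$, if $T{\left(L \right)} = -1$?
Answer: $-376740$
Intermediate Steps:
$E = - \frac{3}{4}$ ($E = - 2 \left(\frac{1}{-5 - 3} \left(-3\right) + 0\right) = - 2 \left(\frac{1}{-8} \left(-3\right) + 0\right) = - 2 \left(\left(- \frac{1}{8}\right) \left(-3\right) + 0\right) = - 2 \left(\frac{3}{8} + 0\right) = \left(-2\right) \frac{3}{8} = - \frac{3}{4} \approx -0.75$)
$- 468 \left(229 + - \left(-4\right) \frac{-5 + T{\left(0 \right)}}{E + 1} \left(-6\right)\right) = - 468 \left(229 + - \left(-4\right) \frac{-5 - 1}{- \frac{3}{4} + 1} \left(-6\right)\right) = - 468 \left(229 + - \left(-4\right) \left(- 6 \frac{1}{\frac{1}{4}}\right) \left(-6\right)\right) = - 468 \left(229 + - \left(-4\right) \left(\left(-6\right) 4\right) \left(-6\right)\right) = - 468 \left(229 + - \left(-4\right) \left(-24\right) \left(-6\right)\right) = - 468 \left(229 + \left(-1\right) 96 \left(-6\right)\right) = - 468 \left(229 - -576\right) = - 468 \left(229 + 576\right) = \left(-468\right) 805 = -376740$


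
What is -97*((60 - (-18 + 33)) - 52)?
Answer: 679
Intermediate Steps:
-97*((60 - (-18 + 33)) - 52) = -97*((60 - 1*15) - 52) = -97*((60 - 15) - 52) = -97*(45 - 52) = -97*(-7) = 679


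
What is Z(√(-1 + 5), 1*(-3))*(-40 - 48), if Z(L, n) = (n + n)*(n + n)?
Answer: -3168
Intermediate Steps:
Z(L, n) = 4*n² (Z(L, n) = (2*n)*(2*n) = 4*n²)
Z(√(-1 + 5), 1*(-3))*(-40 - 48) = (4*(1*(-3))²)*(-40 - 48) = (4*(-3)²)*(-88) = (4*9)*(-88) = 36*(-88) = -3168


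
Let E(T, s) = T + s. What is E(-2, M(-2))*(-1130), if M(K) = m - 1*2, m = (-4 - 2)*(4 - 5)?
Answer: -2260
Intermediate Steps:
m = 6 (m = -6*(-1) = 6)
M(K) = 4 (M(K) = 6 - 1*2 = 6 - 2 = 4)
E(-2, M(-2))*(-1130) = (-2 + 4)*(-1130) = 2*(-1130) = -2260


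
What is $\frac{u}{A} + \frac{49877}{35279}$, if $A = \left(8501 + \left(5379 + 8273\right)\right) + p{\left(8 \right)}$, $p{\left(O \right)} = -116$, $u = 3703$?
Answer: $\frac{1229777586}{777443323} \approx 1.5818$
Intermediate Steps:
$A = 22037$ ($A = \left(8501 + \left(5379 + 8273\right)\right) - 116 = \left(8501 + 13652\right) - 116 = 22153 - 116 = 22037$)
$\frac{u}{A} + \frac{49877}{35279} = \frac{3703}{22037} + \frac{49877}{35279} = \frac{1229777586}{777443323}$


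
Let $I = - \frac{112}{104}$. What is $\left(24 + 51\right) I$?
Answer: $- \frac{1050}{13} \approx -80.769$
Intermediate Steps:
$I = - \frac{14}{13}$ ($I = \left(-112\right) \frac{1}{104} = - \frac{14}{13} \approx -1.0769$)
$\left(24 + 51\right) I = \left(24 + 51\right) \left(- \frac{14}{13}\right) = 75 \left(- \frac{14}{13}\right) = - \frac{1050}{13}$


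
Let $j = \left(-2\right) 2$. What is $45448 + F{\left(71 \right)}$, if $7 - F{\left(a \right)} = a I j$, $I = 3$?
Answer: $46307$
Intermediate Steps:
$j = -4$
$F{\left(a \right)} = 7 + 12 a$ ($F{\left(a \right)} = 7 - a 3 \left(-4\right) = 7 - 3 a \left(-4\right) = 7 - - 12 a = 7 + 12 a$)
$45448 + F{\left(71 \right)} = 45448 + \left(7 + 12 \cdot 71\right) = 45448 + \left(7 + 852\right) = 45448 + 859 = 46307$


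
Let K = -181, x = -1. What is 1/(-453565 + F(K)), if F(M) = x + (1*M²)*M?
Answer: -1/6383307 ≈ -1.5666e-7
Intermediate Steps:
F(M) = -1 + M³ (F(M) = -1 + (1*M²)*M = -1 + M²*M = -1 + M³)
1/(-453565 + F(K)) = 1/(-453565 + (-1 + (-181)³)) = 1/(-453565 + (-1 - 5929741)) = 1/(-453565 - 5929742) = 1/(-6383307) = -1/6383307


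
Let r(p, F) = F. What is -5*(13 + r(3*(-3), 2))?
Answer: -75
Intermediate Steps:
-5*(13 + r(3*(-3), 2)) = -5*(13 + 2) = -5*15 = -75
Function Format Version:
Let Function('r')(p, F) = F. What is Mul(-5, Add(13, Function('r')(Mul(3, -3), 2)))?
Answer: -75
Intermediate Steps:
Mul(-5, Add(13, Function('r')(Mul(3, -3), 2))) = Mul(-5, Add(13, 2)) = Mul(-5, 15) = -75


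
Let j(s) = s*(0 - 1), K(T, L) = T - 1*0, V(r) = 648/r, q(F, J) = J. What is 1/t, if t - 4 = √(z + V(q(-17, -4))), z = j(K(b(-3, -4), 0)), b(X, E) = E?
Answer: 2/87 - I*√158/174 ≈ 0.022988 - 0.07224*I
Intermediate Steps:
K(T, L) = T (K(T, L) = T + 0 = T)
j(s) = -s (j(s) = s*(-1) = -s)
z = 4 (z = -1*(-4) = 4)
t = 4 + I*√158 (t = 4 + √(4 + 648/(-4)) = 4 + √(4 + 648*(-¼)) = 4 + √(4 - 162) = 4 + √(-158) = 4 + I*√158 ≈ 4.0 + 12.57*I)
1/t = 1/(4 + I*√158)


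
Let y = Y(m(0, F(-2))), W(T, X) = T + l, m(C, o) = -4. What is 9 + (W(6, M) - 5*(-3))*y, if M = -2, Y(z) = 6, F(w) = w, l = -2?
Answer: 123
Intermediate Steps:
W(T, X) = -2 + T (W(T, X) = T - 2 = -2 + T)
y = 6
9 + (W(6, M) - 5*(-3))*y = 9 + ((-2 + 6) - 5*(-3))*6 = 9 + (4 + 15)*6 = 9 + 19*6 = 9 + 114 = 123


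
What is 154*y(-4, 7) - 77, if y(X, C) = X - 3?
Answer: -1155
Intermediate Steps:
y(X, C) = -3 + X
154*y(-4, 7) - 77 = 154*(-3 - 4) - 77 = 154*(-7) - 77 = -1078 - 77 = -1155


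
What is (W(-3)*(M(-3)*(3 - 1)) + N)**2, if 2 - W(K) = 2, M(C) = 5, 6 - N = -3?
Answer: 81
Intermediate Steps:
N = 9 (N = 6 - 1*(-3) = 6 + 3 = 9)
W(K) = 0 (W(K) = 2 - 1*2 = 2 - 2 = 0)
(W(-3)*(M(-3)*(3 - 1)) + N)**2 = (0*(5*(3 - 1)) + 9)**2 = (0*(5*2) + 9)**2 = (0*10 + 9)**2 = (0 + 9)**2 = 9**2 = 81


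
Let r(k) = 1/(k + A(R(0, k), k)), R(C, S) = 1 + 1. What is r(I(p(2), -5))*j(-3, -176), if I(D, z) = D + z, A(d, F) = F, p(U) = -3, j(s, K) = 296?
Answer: -37/2 ≈ -18.500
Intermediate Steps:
R(C, S) = 2
r(k) = 1/(2*k) (r(k) = 1/(k + k) = 1/(2*k))
r(I(p(2), -5))*j(-3, -176) = (1/(2*(-3 - 5)))*296 = ((½)/(-8))*296 = ((½)*(-⅛))*296 = -1/16*296 = -37/2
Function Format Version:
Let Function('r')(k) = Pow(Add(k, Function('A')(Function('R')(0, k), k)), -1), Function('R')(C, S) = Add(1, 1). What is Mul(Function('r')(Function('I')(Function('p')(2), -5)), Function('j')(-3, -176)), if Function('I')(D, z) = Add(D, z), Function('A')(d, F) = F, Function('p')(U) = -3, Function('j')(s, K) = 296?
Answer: Rational(-37, 2) ≈ -18.500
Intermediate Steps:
Function('R')(C, S) = 2
Function('r')(k) = Mul(Rational(1, 2), Pow(k, -1)) (Function('r')(k) = Pow(Add(k, k), -1) = Pow(Mul(2, k), -1) = Mul(Rational(1, 2), Pow(k, -1)))
Mul(Function('r')(Function('I')(Function('p')(2), -5)), Function('j')(-3, -176)) = Mul(Mul(Rational(1, 2), Pow(Add(-3, -5), -1)), 296) = Mul(Mul(Rational(1, 2), Pow(-8, -1)), 296) = Mul(Mul(Rational(1, 2), Rational(-1, 8)), 296) = Mul(Rational(-1, 16), 296) = Rational(-37, 2)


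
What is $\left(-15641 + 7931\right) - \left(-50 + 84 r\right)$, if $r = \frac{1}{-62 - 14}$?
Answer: $- \frac{145519}{19} \approx -7658.9$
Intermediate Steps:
$r = - \frac{1}{76}$ ($r = \frac{1}{-76} = - \frac{1}{76} \approx -0.013158$)
$\left(-15641 + 7931\right) - \left(-50 + 84 r\right) = \left(-15641 + 7931\right) + \left(\left(-84\right) \left(- \frac{1}{76}\right) + 50\right) = -7710 + \left(\frac{21}{19} + 50\right) = -7710 + \frac{971}{19} = - \frac{145519}{19}$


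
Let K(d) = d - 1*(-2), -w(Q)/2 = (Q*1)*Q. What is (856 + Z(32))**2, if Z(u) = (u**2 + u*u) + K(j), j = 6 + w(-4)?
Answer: 8294400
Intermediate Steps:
w(Q) = -2*Q**2 (w(Q) = -2*Q*1*Q = -2*Q*Q = -2*Q**2)
j = -26 (j = 6 - 2*(-4)**2 = 6 - 2*16 = 6 - 32 = -26)
K(d) = 2 + d (K(d) = d + 2 = 2 + d)
Z(u) = -24 + 2*u**2 (Z(u) = (u**2 + u*u) + (2 - 26) = (u**2 + u**2) - 24 = 2*u**2 - 24 = -24 + 2*u**2)
(856 + Z(32))**2 = (856 + (-24 + 2*32**2))**2 = (856 + (-24 + 2*1024))**2 = (856 + (-24 + 2048))**2 = (856 + 2024)**2 = 2880**2 = 8294400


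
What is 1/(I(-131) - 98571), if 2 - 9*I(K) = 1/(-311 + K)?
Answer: -1326/130704851 ≈ -1.0145e-5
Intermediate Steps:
I(K) = 2/9 - 1/(9*(-311 + K))
1/(I(-131) - 98571) = 1/((-623 + 2*(-131))/(9*(-311 - 131)) - 98571) = 1/((⅑)*(-623 - 262)/(-442) - 98571) = 1/((⅑)*(-1/442)*(-885) - 98571) = 1/(295/1326 - 98571) = 1/(-130704851/1326) = -1326/130704851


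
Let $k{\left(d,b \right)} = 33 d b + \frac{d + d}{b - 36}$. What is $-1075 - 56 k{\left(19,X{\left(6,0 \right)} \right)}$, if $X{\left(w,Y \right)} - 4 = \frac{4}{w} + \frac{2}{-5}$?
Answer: $- \frac{12819627}{85} \approx -1.5082 \cdot 10^{5}$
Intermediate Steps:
$X{\left(w,Y \right)} = \frac{18}{5} + \frac{4}{w}$ ($X{\left(w,Y \right)} = 4 + \left(\frac{4}{w} + \frac{2}{-5}\right) = 4 + \left(\frac{4}{w} + 2 \left(- \frac{1}{5}\right)\right) = 4 - \left(\frac{2}{5} - \frac{4}{w}\right) = \frac{18}{5} + \frac{4}{w}$)
$k{\left(d,b \right)} = \frac{2 d}{-36 + b} + 33 b d$ ($k{\left(d,b \right)} = 33 b d + \frac{2 d}{-36 + b} = \frac{2 d}{-36 + b} + 33 b d$)
$-1075 - 56 k{\left(19,X{\left(6,0 \right)} \right)} = -1075 - 56 \frac{19 \left(2 - 1188 \left(\frac{18}{5} + \frac{4}{6}\right) + 33 \left(\frac{18}{5} + \frac{4}{6}\right)^{2}\right)}{-36 + \left(\frac{18}{5} + \frac{4}{6}\right)} = -1075 - 56 \frac{19 \left(2 - 1188 \left(\frac{18}{5} + 4 \cdot \frac{1}{6}\right) + 33 \left(\frac{18}{5} + 4 \cdot \frac{1}{6}\right)^{2}\right)}{-36 + \left(\frac{18}{5} + 4 \cdot \frac{1}{6}\right)} = -1075 - 56 \frac{19 \left(2 - 1188 \left(\frac{18}{5} + \frac{2}{3}\right) + 33 \left(\frac{18}{5} + \frac{2}{3}\right)^{2}\right)}{-36 + \left(\frac{18}{5} + \frac{2}{3}\right)} = -1075 - 56 \frac{19 \left(2 - \frac{25344}{5} + 33 \left(\frac{64}{15}\right)^{2}\right)}{-36 + \frac{64}{15}} = -1075 - 56 \frac{19 \left(2 - \frac{25344}{5} + 33 \cdot \frac{4096}{225}\right)}{- \frac{476}{15}} = -1075 - 56 \cdot 19 \left(- \frac{15}{476}\right) \left(2 - \frac{25344}{5} + \frac{45056}{75}\right) = -1075 - 56 \cdot 19 \left(- \frac{15}{476}\right) \left(- \frac{334954}{75}\right) = -1075 - \frac{12728252}{85} = - \frac{12819627}{85}$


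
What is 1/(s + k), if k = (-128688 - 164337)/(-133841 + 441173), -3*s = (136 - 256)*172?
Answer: 102444/704717045 ≈ 0.00014537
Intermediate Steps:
s = 6880 (s = -(136 - 256)*172/3 = -(-40)*172 = -1/3*(-20640) = 6880)
k = -97675/102444 (k = -293025/307332 = -293025*1/307332 = -97675/102444 ≈ -0.95345)
1/(s + k) = 1/(6880 - 97675/102444) = 1/(704717045/102444) = 102444/704717045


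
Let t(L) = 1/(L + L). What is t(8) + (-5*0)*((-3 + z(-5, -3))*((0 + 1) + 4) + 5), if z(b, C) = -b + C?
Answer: 1/16 ≈ 0.062500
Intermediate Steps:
z(b, C) = C - b
t(L) = 1/(2*L)
t(8) + (-5*0)*((-3 + z(-5, -3))*((0 + 1) + 4) + 5) = (½)/8 + (-5*0)*((-3 + (-3 - 1*(-5)))*((0 + 1) + 4) + 5) = (½)*(⅛) + 0*((-3 + (-3 + 5))*(1 + 4) + 5) = 1/16 + 0*((-3 + 2)*5 + 5) = 1/16 + 0*(-1*5 + 5) = 1/16 + 0*(-5 + 5) = 1/16 + 0*0 = 1/16 + 0 = 1/16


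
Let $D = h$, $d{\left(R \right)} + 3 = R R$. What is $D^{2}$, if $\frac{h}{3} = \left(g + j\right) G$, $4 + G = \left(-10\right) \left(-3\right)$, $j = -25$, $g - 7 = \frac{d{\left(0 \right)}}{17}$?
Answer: $\frac{580906404}{289} \approx 2.0101 \cdot 10^{6}$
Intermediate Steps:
$d{\left(R \right)} = -3 + R^{2}$ ($d{\left(R \right)} = -3 + R R = -3 + R^{2}$)
$g = \frac{116}{17}$ ($g = 7 + \frac{-3 + 0^{2}}{17} = 7 + \left(-3 + 0\right) \frac{1}{17} = 7 - \frac{3}{17} = \frac{116}{17} \approx 6.8235$)
$G = 26$ ($G = -4 - -30 = -4 + 30 = 26$)
$h = - \frac{24102}{17}$ ($h = 3 \left(\frac{116}{17} - 25\right) 26 = 3 \left(\left(- \frac{309}{17}\right) 26\right) = 3 \left(- \frac{8034}{17}\right) = - \frac{24102}{17} \approx -1417.8$)
$D = - \frac{24102}{17} \approx -1417.8$
$D^{2} = \left(- \frac{24102}{17}\right)^{2} = \frac{580906404}{289}$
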